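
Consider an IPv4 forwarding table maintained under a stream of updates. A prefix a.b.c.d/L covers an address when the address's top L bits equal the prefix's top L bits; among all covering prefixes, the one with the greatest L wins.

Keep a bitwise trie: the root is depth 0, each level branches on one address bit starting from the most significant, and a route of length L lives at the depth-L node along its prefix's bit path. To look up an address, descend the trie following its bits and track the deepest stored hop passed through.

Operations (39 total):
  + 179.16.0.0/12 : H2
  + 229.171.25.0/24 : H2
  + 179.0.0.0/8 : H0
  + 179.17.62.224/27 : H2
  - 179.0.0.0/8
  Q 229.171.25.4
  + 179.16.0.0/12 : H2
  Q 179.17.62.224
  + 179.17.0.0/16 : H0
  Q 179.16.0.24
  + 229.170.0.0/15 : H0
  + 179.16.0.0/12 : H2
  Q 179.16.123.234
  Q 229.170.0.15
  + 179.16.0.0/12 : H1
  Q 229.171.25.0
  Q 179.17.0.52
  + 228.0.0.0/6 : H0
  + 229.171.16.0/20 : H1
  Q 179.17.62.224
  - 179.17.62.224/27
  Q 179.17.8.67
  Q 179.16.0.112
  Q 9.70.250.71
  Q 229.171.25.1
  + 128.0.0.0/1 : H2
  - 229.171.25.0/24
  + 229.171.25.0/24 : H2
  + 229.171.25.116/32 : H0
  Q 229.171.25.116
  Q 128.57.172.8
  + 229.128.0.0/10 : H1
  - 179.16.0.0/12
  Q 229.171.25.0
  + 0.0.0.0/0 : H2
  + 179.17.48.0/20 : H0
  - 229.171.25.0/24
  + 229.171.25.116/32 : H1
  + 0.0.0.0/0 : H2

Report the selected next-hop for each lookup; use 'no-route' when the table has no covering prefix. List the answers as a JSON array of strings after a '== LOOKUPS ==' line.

Process each operation:
  + 179.16.0.0/12 (H2) depth=12
  + 229.171.25.0/24 (H2) depth=24
  + 179.0.0.0/8 (H0) depth=8
  + 179.17.62.224/27 (H2) depth=27
  del 179.0.0.0/8 (clear depth 8)
  ? 229.171.25.4  path d0:-→d1:-→d2:-→d3:-→d4:-→d5:-→d6:-→d7:-→d8:-→d9:-→d10:-→d11:-→d12:-→d13:-→d14:-→d15:-→d16:-→d17:-→d18:-→d19:-→d20:-→d21:-→d22:-→d23:-→d24:H2  best=H2
  + 179.16.0.0/12 (H2) depth=12
  ? 179.17.62.224  path d0:-→d1:-→d2:-→d3:-→d4:-→d5:-→d6:-→d7:-→d8:-→d9:-→d10:-→d11:-→d12:H2→d13:-→d14:-→d15:-→d16:-→d17:-→d18:-→d19:-→d20:-→d21:-→d22:-→d23:-→d24:-→d25:-→d26:-→d27:H2  best=H2
  + 179.17.0.0/16 (H0) depth=16
  ? 179.16.0.24  path d0:-→d1:-→d2:-→d3:-→d4:-→d5:-→d6:-→d7:-→d8:-→d9:-→d10:-→d11:-→d12:H2→d13:-→d14:-→d15:-  best=H2
  + 229.170.0.0/15 (H0) depth=15
  + 179.16.0.0/12 (H2) depth=12
  ? 179.16.123.234  path d0:-→d1:-→d2:-→d3:-→d4:-→d5:-→d6:-→d7:-→d8:-→d9:-→d10:-→d11:-→d12:H2→d13:-→d14:-→d15:-  best=H2
  ? 229.170.0.15  path d0:-→d1:-→d2:-→d3:-→d4:-→d5:-→d6:-→d7:-→d8:-→d9:-→d10:-→d11:-→d12:-→d13:-→d14:-→d15:H0  best=H0
  + 179.16.0.0/12 (H1) depth=12
  ? 229.171.25.0  path d0:-→d1:-→d2:-→d3:-→d4:-→d5:-→d6:-→d7:-→d8:-→d9:-→d10:-→d11:-→d12:-→d13:-→d14:-→d15:H0→d16:-→d17:-→d18:-→d19:-→d20:-→d21:-→d22:-→d23:-→d24:H2  best=H2
  ? 179.17.0.52  path d0:-→d1:-→d2:-→d3:-→d4:-→d5:-→d6:-→d7:-→d8:-→d9:-→d10:-→d11:-→d12:H1→d13:-→d14:-→d15:-→d16:H0→d17:-→d18:-  best=H0
  + 228.0.0.0/6 (H0) depth=6
  + 229.171.16.0/20 (H1) depth=20
  ? 179.17.62.224  path d0:-→d1:-→d2:-→d3:-→d4:-→d5:-→d6:-→d7:-→d8:-→d9:-→d10:-→d11:-→d12:H1→d13:-→d14:-→d15:-→d16:H0→d17:-→d18:-→d19:-→d20:-→d21:-→d22:-→d23:-→d24:-→d25:-→d26:-→d27:H2  best=H2
  del 179.17.62.224/27 (clear depth 27)
  ? 179.17.8.67  path d0:-→d1:-→d2:-→d3:-→d4:-→d5:-→d6:-→d7:-→d8:-→d9:-→d10:-→d11:-→d12:H1→d13:-→d14:-→d15:-→d16:H0→d17:-→d18:-  best=H0
  ? 179.16.0.112  path d0:-→d1:-→d2:-→d3:-→d4:-→d5:-→d6:-→d7:-→d8:-→d9:-→d10:-→d11:-→d12:H1→d13:-→d14:-→d15:-  best=H1
  ? 9.70.250.71  path d0:-  best=no-route
  ? 229.171.25.1  path d0:-→d1:-→d2:-→d3:-→d4:-→d5:-→d6:H0→d7:-→d8:-→d9:-→d10:-→d11:-→d12:-→d13:-→d14:-→d15:H0→d16:-→d17:-→d18:-→d19:-→d20:H1→d21:-→d22:-→d23:-→d24:H2  best=H2
  + 128.0.0.0/1 (H2) depth=1
  del 229.171.25.0/24 (clear depth 24)
  + 229.171.25.0/24 (H2) depth=24
  + 229.171.25.116/32 (H0) depth=32
  ? 229.171.25.116  path d0:-→d1:H2→d2:-→d3:-→d4:-→d5:-→d6:H0→d7:-→d8:-→d9:-→d10:-→d11:-→d12:-→d13:-→d14:-→d15:H0→d16:-→d17:-→d18:-→d19:-→d20:H1→d21:-→d22:-→d23:-→d24:H2→d25:-→d26:-→d27:-→d28:-→d29:-→d30:-→d31:-→d32:H0  best=H0
  ? 128.57.172.8  path d0:-→d1:H2→d2:-  best=H2
  + 229.128.0.0/10 (H1) depth=10
  del 179.16.0.0/12 (clear depth 12)
  ? 229.171.25.0  path d0:-→d1:H2→d2:-→d3:-→d4:-→d5:-→d6:H0→d7:-→d8:-→d9:-→d10:H1→d11:-→d12:-→d13:-→d14:-→d15:H0→d16:-→d17:-→d18:-→d19:-→d20:H1→d21:-→d22:-→d23:-→d24:H2→d25:-  best=H2
  + 0.0.0.0/0 (H2) depth=0
  + 179.17.48.0/20 (H0) depth=20
  del 229.171.25.0/24 (clear depth 24)
  + 229.171.25.116/32 (H1) depth=32
  + 0.0.0.0/0 (H2) depth=0

== LOOKUPS ==
["H2","H2","H2","H2","H0","H2","H0","H2","H0","H1","no-route","H2","H0","H2","H2"]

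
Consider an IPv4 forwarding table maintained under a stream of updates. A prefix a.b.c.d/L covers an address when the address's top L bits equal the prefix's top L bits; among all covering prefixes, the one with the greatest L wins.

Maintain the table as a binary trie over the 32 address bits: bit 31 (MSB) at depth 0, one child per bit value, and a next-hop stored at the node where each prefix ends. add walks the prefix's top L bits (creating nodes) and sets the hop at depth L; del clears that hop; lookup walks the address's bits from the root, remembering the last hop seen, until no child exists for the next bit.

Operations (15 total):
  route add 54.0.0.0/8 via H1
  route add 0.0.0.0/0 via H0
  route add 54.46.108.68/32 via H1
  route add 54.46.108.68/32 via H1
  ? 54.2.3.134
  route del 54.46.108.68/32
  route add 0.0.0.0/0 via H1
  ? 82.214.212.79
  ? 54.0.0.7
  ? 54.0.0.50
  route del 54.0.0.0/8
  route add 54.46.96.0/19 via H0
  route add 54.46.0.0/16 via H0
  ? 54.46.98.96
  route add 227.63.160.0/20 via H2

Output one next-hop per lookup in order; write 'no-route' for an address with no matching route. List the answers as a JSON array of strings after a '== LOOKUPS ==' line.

Trace:
  add 54.0.0.0/8 -> H1 at depth 8
  add 0.0.0.0/0 -> H0 at depth 0
  add 54.46.108.68/32 -> H1 at depth 32
  add 54.46.108.68/32 -> H1 at depth 32
  Q 54.2.3.134: descend 0011011000 ; hops seen [H0,H1] ; pick H1
  - 54.46.108.68/32 clear@32
  add 0.0.0.0/0 -> H1 at depth 0
  Q 82.214.212.79: descend 0 ; hops seen [H1] ; pick H1
  Q 54.0.0.7: descend 0011011000 ; hops seen [H1,H1] ; pick H1
  Q 54.0.0.50: descend 0011011000 ; hops seen [H1,H1] ; pick H1
  - 54.0.0.0/8 clear@8
  add 54.46.96.0/19 -> H0 at depth 19
  add 54.46.0.0/16 -> H0 at depth 16
  Q 54.46.98.96: descend 00110110001011100110 ; hops seen [H1,H0,H0] ; pick H0
  add 227.63.160.0/20 -> H2 at depth 20

== LOOKUPS ==
["H1","H1","H1","H1","H0"]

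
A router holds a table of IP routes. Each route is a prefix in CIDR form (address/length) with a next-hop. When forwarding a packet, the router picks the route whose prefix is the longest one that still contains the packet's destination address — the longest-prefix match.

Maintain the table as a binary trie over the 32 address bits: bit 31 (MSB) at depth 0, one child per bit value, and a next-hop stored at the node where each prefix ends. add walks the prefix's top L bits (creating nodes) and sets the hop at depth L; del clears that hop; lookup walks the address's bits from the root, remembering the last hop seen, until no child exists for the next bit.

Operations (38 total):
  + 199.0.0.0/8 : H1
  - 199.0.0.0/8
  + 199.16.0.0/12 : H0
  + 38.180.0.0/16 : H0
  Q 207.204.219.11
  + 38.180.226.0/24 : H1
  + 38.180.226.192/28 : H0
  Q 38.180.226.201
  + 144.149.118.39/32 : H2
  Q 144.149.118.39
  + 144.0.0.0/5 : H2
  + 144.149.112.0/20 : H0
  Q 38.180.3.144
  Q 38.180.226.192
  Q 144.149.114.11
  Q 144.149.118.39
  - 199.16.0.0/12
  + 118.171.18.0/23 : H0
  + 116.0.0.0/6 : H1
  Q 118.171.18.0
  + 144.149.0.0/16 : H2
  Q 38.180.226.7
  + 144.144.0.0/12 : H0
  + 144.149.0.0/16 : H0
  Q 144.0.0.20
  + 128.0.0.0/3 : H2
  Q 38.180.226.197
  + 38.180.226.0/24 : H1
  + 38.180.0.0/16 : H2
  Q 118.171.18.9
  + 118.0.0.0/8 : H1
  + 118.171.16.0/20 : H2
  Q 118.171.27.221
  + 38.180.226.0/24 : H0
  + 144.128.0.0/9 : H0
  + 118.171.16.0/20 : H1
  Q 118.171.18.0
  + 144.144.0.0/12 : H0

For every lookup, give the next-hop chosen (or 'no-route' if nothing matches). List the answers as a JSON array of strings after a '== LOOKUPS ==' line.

Trace:
  add 199.0.0.0/8 -> H1 at depth 8
  - 199.0.0.0/8 clear@8
  add 199.16.0.0/12 -> H0 at depth 12
  add 38.180.0.0/16 -> H0 at depth 16
  Q 207.204.219.11: descend 1100 ; hops seen [∅] ; pick no-route
  add 38.180.226.0/24 -> H1 at depth 24
  add 38.180.226.192/28 -> H0 at depth 28
  Q 38.180.226.201: descend 0010011010110100111000101100 ; hops seen [H0,H1,H0] ; pick H0
  add 144.149.118.39/32 -> H2 at depth 32
  Q 144.149.118.39: descend 10010000100101010111011000100111 ; hops seen [H2] ; pick H2
  add 144.0.0.0/5 -> H2 at depth 5
  add 144.149.112.0/20 -> H0 at depth 20
  Q 38.180.3.144: descend 0010011010110100 ; hops seen [H0] ; pick H0
  Q 38.180.226.192: descend 0010011010110100111000101100 ; hops seen [H0,H1,H0] ; pick H0
  Q 144.149.114.11: descend 100100001001010101110 ; hops seen [H2,H0] ; pick H0
  Q 144.149.118.39: descend 10010000100101010111011000100111 ; hops seen [H2,H0,H2] ; pick H2
  - 199.16.0.0/12 clear@12
  add 118.171.18.0/23 -> H0 at depth 23
  add 116.0.0.0/6 -> H1 at depth 6
  Q 118.171.18.0: descend 01110110101010110001001 ; hops seen [H1,H0] ; pick H0
  add 144.149.0.0/16 -> H2 at depth 16
  Q 38.180.226.7: descend 001001101011010011100010 ; hops seen [H0,H1] ; pick H1
  add 144.144.0.0/12 -> H0 at depth 12
  add 144.149.0.0/16 -> H0 at depth 16
  Q 144.0.0.20: descend 10010000 ; hops seen [H2] ; pick H2
  add 128.0.0.0/3 -> H2 at depth 3
  Q 38.180.226.197: descend 0010011010110100111000101100 ; hops seen [H0,H1,H0] ; pick H0
  add 38.180.226.0/24 -> H1 at depth 24
  add 38.180.0.0/16 -> H2 at depth 16
  Q 118.171.18.9: descend 01110110101010110001001 ; hops seen [H1,H0] ; pick H0
  add 118.0.0.0/8 -> H1 at depth 8
  add 118.171.16.0/20 -> H2 at depth 20
  Q 118.171.27.221: descend 01110110101010110001 ; hops seen [H1,H1,H2] ; pick H2
  add 38.180.226.0/24 -> H0 at depth 24
  add 144.128.0.0/9 -> H0 at depth 9
  add 118.171.16.0/20 -> H1 at depth 20
  Q 118.171.18.0: descend 01110110101010110001001 ; hops seen [H1,H1,H1,H0] ; pick H0
  add 144.144.0.0/12 -> H0 at depth 12

== LOOKUPS ==
["no-route","H0","H2","H0","H0","H0","H2","H0","H1","H2","H0","H0","H2","H0"]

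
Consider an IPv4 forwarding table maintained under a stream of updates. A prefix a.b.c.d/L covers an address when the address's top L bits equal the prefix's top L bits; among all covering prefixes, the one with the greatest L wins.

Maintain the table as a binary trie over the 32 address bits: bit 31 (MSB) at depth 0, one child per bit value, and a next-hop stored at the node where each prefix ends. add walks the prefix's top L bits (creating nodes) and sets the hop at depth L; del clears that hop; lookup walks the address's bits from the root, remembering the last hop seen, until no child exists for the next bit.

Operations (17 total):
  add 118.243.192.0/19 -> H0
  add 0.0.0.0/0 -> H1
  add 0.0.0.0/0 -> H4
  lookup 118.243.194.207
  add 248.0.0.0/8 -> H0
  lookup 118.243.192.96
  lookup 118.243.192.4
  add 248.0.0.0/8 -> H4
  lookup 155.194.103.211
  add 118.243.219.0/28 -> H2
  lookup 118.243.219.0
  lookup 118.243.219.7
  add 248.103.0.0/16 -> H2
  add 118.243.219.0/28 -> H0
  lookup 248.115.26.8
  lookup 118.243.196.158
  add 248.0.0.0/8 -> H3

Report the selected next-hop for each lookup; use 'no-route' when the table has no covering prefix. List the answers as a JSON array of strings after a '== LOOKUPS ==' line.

Apply in order:
  add 118.243.192.0/19 -> H0 at depth 19
  add 0.0.0.0/0 -> H1 at depth 0
  add 0.0.0.0/0 -> H4 at depth 0
  Q 118.243.194.207: descend 0111011011110011110 ; hops seen [H4,H0] ; pick H0
  add 248.0.0.0/8 -> H0 at depth 8
  Q 118.243.192.96: descend 0111011011110011110 ; hops seen [H4,H0] ; pick H0
  Q 118.243.192.4: descend 0111011011110011110 ; hops seen [H4,H0] ; pick H0
  add 248.0.0.0/8 -> H4 at depth 8
  Q 155.194.103.211: descend 1 ; hops seen [H4] ; pick H4
  add 118.243.219.0/28 -> H2 at depth 28
  Q 118.243.219.0: descend 0111011011110011110110110000 ; hops seen [H4,H0,H2] ; pick H2
  Q 118.243.219.7: descend 0111011011110011110110110000 ; hops seen [H4,H0,H2] ; pick H2
  add 248.103.0.0/16 -> H2 at depth 16
  add 118.243.219.0/28 -> H0 at depth 28
  Q 248.115.26.8: descend 11111000011 ; hops seen [H4,H4] ; pick H4
  Q 118.243.196.158: descend 0111011011110011110 ; hops seen [H4,H0] ; pick H0
  add 248.0.0.0/8 -> H3 at depth 8

== LOOKUPS ==
["H0","H0","H0","H4","H2","H2","H4","H0"]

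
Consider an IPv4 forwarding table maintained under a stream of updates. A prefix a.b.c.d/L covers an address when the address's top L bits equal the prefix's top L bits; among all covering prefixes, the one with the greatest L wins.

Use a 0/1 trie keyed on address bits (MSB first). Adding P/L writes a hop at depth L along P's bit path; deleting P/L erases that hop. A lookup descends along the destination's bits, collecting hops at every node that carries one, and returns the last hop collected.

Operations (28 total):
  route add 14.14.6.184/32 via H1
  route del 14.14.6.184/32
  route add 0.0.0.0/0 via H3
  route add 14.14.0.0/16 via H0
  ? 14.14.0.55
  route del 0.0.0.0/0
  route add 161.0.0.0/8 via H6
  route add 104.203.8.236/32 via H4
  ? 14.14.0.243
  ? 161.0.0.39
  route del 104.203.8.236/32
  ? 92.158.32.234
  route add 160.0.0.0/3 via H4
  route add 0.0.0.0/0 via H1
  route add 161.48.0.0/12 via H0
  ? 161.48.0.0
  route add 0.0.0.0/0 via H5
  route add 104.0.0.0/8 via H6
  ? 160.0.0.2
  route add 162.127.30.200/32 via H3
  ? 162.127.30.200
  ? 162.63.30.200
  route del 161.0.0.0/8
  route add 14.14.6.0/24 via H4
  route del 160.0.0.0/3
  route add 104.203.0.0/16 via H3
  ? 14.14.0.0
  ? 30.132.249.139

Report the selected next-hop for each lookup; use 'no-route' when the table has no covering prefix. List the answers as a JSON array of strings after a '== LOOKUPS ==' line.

Apply in order:
  + 14.14.6.184/32 (H1) depth=32
  del 14.14.6.184/32 (clear depth 32)
  + 0.0.0.0/0 (H3) depth=0
  + 14.14.0.0/16 (H0) depth=16
  lookup 14.14.0.55: bits 000011100000111000000 walk d0:H3→d1:-→d2:-→d3:-→d4:-→d5:-→d6:-→d7:-→d8:-→d9:-→d10:-→d11:-→d12:-→d13:-→d14:-→d15:-→d16:H0→d17:-→d18:-→d19:-→d20:-→d21:- -> H0
  del 0.0.0.0/0 (clear depth 0)
  + 161.0.0.0/8 (H6) depth=8
  + 104.203.8.236/32 (H4) depth=32
  lookup 14.14.0.243: bits 000011100000111000000 walk d0:-→d1:-→d2:-→d3:-→d4:-→d5:-→d6:-→d7:-→d8:-→d9:-→d10:-→d11:-→d12:-→d13:-→d14:-→d15:-→d16:H0→d17:-→d18:-→d19:-→d20:-→d21:- -> H0
  lookup 161.0.0.39: bits 10100001 walk d0:-→d1:-→d2:-→d3:-→d4:-→d5:-→d6:-→d7:-→d8:H6 -> H6
  del 104.203.8.236/32 (clear depth 32)
  lookup 92.158.32.234: bits 01 walk d0:-→d1:-→d2:- -> no-route
  + 160.0.0.0/3 (H4) depth=3
  + 0.0.0.0/0 (H1) depth=0
  + 161.48.0.0/12 (H0) depth=12
  lookup 161.48.0.0: bits 101000010011 walk d0:H1→d1:-→d2:-→d3:H4→d4:-→d5:-→d6:-→d7:-→d8:H6→d9:-→d10:-→d11:-→d12:H0 -> H0
  + 0.0.0.0/0 (H5) depth=0
  + 104.0.0.0/8 (H6) depth=8
  lookup 160.0.0.2: bits 1010000 walk d0:H5→d1:-→d2:-→d3:H4→d4:-→d5:-→d6:-→d7:- -> H4
  + 162.127.30.200/32 (H3) depth=32
  lookup 162.127.30.200: bits 10100010011111110001111011001000 walk d0:H5→d1:-→d2:-→d3:H4→d4:-→d5:-→d6:-→d7:-→d8:-→d9:-→d10:-→d11:-→d12:-→d13:-→d14:-→d15:-→d16:-→d17:-→d18:-→d19:-→d20:-→d21:-→d22:-→d23:-→d24:-→d25:-→d26:-→d27:-→d28:-→d29:-→d30:-→d31:-→d32:H3 -> H3
  lookup 162.63.30.200: bits 101000100 walk d0:H5→d1:-→d2:-→d3:H4→d4:-→d5:-→d6:-→d7:-→d8:-→d9:- -> H4
  del 161.0.0.0/8 (clear depth 8)
  + 14.14.6.0/24 (H4) depth=24
  del 160.0.0.0/3 (clear depth 3)
  + 104.203.0.0/16 (H3) depth=16
  lookup 14.14.0.0: bits 000011100000111000000 walk d0:H5→d1:-→d2:-→d3:-→d4:-→d5:-→d6:-→d7:-→d8:-→d9:-→d10:-→d11:-→d12:-→d13:-→d14:-→d15:-→d16:H0→d17:-→d18:-→d19:-→d20:-→d21:- -> H0
  lookup 30.132.249.139: bits 000 walk d0:H5→d1:-→d2:-→d3:- -> H5

== LOOKUPS ==
["H0","H0","H6","no-route","H0","H4","H3","H4","H0","H5"]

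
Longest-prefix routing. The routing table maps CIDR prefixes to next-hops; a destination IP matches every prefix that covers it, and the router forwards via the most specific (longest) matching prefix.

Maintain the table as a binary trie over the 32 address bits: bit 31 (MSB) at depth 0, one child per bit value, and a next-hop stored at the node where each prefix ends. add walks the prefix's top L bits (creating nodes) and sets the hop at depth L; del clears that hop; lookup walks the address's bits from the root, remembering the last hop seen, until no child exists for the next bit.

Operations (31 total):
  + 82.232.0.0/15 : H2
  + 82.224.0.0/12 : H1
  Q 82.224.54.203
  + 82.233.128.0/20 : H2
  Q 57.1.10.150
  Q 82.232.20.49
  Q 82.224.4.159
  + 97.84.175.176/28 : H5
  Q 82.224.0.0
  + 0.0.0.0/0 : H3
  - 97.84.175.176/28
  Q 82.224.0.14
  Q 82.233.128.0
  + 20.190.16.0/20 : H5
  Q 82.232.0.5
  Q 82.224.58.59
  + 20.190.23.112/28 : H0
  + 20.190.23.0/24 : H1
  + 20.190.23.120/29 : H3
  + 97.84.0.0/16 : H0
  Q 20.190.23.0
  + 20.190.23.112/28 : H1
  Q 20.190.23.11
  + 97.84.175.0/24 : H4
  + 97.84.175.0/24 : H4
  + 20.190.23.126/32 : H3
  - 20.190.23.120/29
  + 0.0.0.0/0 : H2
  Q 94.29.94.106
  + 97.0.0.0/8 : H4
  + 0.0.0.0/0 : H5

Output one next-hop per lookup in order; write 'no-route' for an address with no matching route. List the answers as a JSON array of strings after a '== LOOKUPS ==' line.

Trace:
  + 82.232.0.0/15 (H2) depth=15
  + 82.224.0.0/12 (H1) depth=12
  lookup 82.224.54.203: bits 010100101110 walk d0:-→d1:-→d2:-→d3:-→d4:-→d5:-→d6:-→d7:-→d8:-→d9:-→d10:-→d11:-→d12:H1 -> H1
  + 82.233.128.0/20 (H2) depth=20
  lookup 57.1.10.150: bits 0 walk d0:-→d1:- -> no-route
  lookup 82.232.20.49: bits 010100101110100 walk d0:-→d1:-→d2:-→d3:-→d4:-→d5:-→d6:-→d7:-→d8:-→d9:-→d10:-→d11:-→d12:H1→d13:-→d14:-→d15:H2 -> H2
  lookup 82.224.4.159: bits 010100101110 walk d0:-→d1:-→d2:-→d3:-→d4:-→d5:-→d6:-→d7:-→d8:-→d9:-→d10:-→d11:-→d12:H1 -> H1
  + 97.84.175.176/28 (H5) depth=28
  lookup 82.224.0.0: bits 010100101110 walk d0:-→d1:-→d2:-→d3:-→d4:-→d5:-→d6:-→d7:-→d8:-→d9:-→d10:-→d11:-→d12:H1 -> H1
  + 0.0.0.0/0 (H3) depth=0
  - 97.84.175.176/28 clear@28
  lookup 82.224.0.14: bits 010100101110 walk d0:H3→d1:-→d2:-→d3:-→d4:-→d5:-→d6:-→d7:-→d8:-→d9:-→d10:-→d11:-→d12:H1 -> H1
  lookup 82.233.128.0: bits 01010010111010011000 walk d0:H3→d1:-→d2:-→d3:-→d4:-→d5:-→d6:-→d7:-→d8:-→d9:-→d10:-→d11:-→d12:H1→d13:-→d14:-→d15:H2→d16:-→d17:-→d18:-→d19:-→d20:H2 -> H2
  + 20.190.16.0/20 (H5) depth=20
  lookup 82.232.0.5: bits 010100101110100 walk d0:H3→d1:-→d2:-→d3:-→d4:-→d5:-→d6:-→d7:-→d8:-→d9:-→d10:-→d11:-→d12:H1→d13:-→d14:-→d15:H2 -> H2
  lookup 82.224.58.59: bits 010100101110 walk d0:H3→d1:-→d2:-→d3:-→d4:-→d5:-→d6:-→d7:-→d8:-→d9:-→d10:-→d11:-→d12:H1 -> H1
  + 20.190.23.112/28 (H0) depth=28
  + 20.190.23.0/24 (H1) depth=24
  + 20.190.23.120/29 (H3) depth=29
  + 97.84.0.0/16 (H0) depth=16
  lookup 20.190.23.0: bits 0001010010111110000101110 walk d0:H3→d1:-→d2:-→d3:-→d4:-→d5:-→d6:-→d7:-→d8:-→d9:-→d10:-→d11:-→d12:-→d13:-→d14:-→d15:-→d16:-→d17:-→d18:-→d19:-→d20:H5→d21:-→d22:-→d23:-→d24:H1→d25:- -> H1
  + 20.190.23.112/28 (H1) depth=28
  lookup 20.190.23.11: bits 0001010010111110000101110 walk d0:H3→d1:-→d2:-→d3:-→d4:-→d5:-→d6:-→d7:-→d8:-→d9:-→d10:-→d11:-→d12:-→d13:-→d14:-→d15:-→d16:-→d17:-→d18:-→d19:-→d20:H5→d21:-→d22:-→d23:-→d24:H1→d25:- -> H1
  + 97.84.175.0/24 (H4) depth=24
  + 97.84.175.0/24 (H4) depth=24
  + 20.190.23.126/32 (H3) depth=32
  - 20.190.23.120/29 clear@29
  + 0.0.0.0/0 (H2) depth=0
  lookup 94.29.94.106: bits 0101 walk d0:H2→d1:-→d2:-→d3:-→d4:- -> H2
  + 97.0.0.0/8 (H4) depth=8
  + 0.0.0.0/0 (H5) depth=0

== LOOKUPS ==
["H1","no-route","H2","H1","H1","H1","H2","H2","H1","H1","H1","H2"]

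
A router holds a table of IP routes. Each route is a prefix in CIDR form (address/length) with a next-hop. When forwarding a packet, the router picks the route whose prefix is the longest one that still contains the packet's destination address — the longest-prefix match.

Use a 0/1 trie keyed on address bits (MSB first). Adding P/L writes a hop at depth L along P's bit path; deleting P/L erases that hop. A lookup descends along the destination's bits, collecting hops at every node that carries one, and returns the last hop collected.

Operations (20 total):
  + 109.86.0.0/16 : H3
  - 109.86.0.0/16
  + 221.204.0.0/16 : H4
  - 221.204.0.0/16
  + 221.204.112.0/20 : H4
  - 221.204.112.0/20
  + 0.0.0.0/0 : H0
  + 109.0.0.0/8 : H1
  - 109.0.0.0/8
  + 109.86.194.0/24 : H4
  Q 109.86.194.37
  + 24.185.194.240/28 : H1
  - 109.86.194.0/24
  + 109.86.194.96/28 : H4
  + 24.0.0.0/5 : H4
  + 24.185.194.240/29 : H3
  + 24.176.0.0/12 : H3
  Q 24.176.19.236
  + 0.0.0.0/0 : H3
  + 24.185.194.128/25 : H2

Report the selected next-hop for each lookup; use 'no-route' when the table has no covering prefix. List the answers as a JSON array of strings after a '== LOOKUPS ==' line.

Trace:
  add 109.86.0.0/16 -> H3 at depth 16
  del 109.86.0.0/16 (clear depth 16)
  add 221.204.0.0/16 -> H4 at depth 16
  del 221.204.0.0/16 (clear depth 16)
  add 221.204.112.0/20 -> H4 at depth 20
  del 221.204.112.0/20 (clear depth 20)
  add 0.0.0.0/0 -> H0 at depth 0
  add 109.0.0.0/8 -> H1 at depth 8
  del 109.0.0.0/8 (clear depth 8)
  add 109.86.194.0/24 -> H4 at depth 24
  ? 109.86.194.37  path d0:H0→d1:-→d2:-→d3:-→d4:-→d5:-→d6:-→d7:-→d8:-→d9:-→d10:-→d11:-→d12:-→d13:-→d14:-→d15:-→d16:-→d17:-→d18:-→d19:-→d20:-→d21:-→d22:-→d23:-→d24:H4  best=H4
  add 24.185.194.240/28 -> H1 at depth 28
  del 109.86.194.0/24 (clear depth 24)
  add 109.86.194.96/28 -> H4 at depth 28
  add 24.0.0.0/5 -> H4 at depth 5
  add 24.185.194.240/29 -> H3 at depth 29
  add 24.176.0.0/12 -> H3 at depth 12
  ? 24.176.19.236  path d0:H0→d1:-→d2:-→d3:-→d4:-→d5:H4→d6:-→d7:-→d8:-→d9:-→d10:-→d11:-→d12:H3  best=H3
  add 0.0.0.0/0 -> H3 at depth 0
  add 24.185.194.128/25 -> H2 at depth 25

== LOOKUPS ==
["H4","H3"]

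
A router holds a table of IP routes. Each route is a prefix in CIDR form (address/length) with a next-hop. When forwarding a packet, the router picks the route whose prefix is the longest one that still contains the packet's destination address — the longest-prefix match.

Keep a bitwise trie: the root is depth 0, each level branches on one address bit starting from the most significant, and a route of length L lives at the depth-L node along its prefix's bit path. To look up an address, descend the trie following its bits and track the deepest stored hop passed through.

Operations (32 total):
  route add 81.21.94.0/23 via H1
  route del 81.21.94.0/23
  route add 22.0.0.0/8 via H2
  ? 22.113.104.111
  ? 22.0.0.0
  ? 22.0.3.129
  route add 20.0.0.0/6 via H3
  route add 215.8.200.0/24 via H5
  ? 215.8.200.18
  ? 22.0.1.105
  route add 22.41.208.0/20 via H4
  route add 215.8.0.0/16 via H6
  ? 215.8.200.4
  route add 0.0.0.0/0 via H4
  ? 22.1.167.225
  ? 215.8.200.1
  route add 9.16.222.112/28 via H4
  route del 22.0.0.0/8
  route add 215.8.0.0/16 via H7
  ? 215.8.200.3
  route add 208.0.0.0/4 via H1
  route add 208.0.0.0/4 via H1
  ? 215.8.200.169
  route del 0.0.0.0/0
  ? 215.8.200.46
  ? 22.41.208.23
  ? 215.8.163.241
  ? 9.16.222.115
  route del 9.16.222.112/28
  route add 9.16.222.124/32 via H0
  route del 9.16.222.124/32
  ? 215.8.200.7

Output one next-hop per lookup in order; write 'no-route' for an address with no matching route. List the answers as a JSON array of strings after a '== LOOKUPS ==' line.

Process each operation:
  add 81.21.94.0/23 -> H1 at depth 23
  - 81.21.94.0/23 clear@23
  add 22.0.0.0/8 -> H2 at depth 8
  ? 22.113.104.111  path d0:-→d1:-→d2:-→d3:-→d4:-→d5:-→d6:-→d7:-→d8:H2  best=H2
  ? 22.0.0.0  path d0:-→d1:-→d2:-→d3:-→d4:-→d5:-→d6:-→d7:-→d8:H2  best=H2
  ? 22.0.3.129  path d0:-→d1:-→d2:-→d3:-→d4:-→d5:-→d6:-→d7:-→d8:H2  best=H2
  add 20.0.0.0/6 -> H3 at depth 6
  add 215.8.200.0/24 -> H5 at depth 24
  ? 215.8.200.18  path d0:-→d1:-→d2:-→d3:-→d4:-→d5:-→d6:-→d7:-→d8:-→d9:-→d10:-→d11:-→d12:-→d13:-→d14:-→d15:-→d16:-→d17:-→d18:-→d19:-→d20:-→d21:-→d22:-→d23:-→d24:H5  best=H5
  ? 22.0.1.105  path d0:-→d1:-→d2:-→d3:-→d4:-→d5:-→d6:H3→d7:-→d8:H2  best=H2
  add 22.41.208.0/20 -> H4 at depth 20
  add 215.8.0.0/16 -> H6 at depth 16
  ? 215.8.200.4  path d0:-→d1:-→d2:-→d3:-→d4:-→d5:-→d6:-→d7:-→d8:-→d9:-→d10:-→d11:-→d12:-→d13:-→d14:-→d15:-→d16:H6→d17:-→d18:-→d19:-→d20:-→d21:-→d22:-→d23:-→d24:H5  best=H5
  add 0.0.0.0/0 -> H4 at depth 0
  ? 22.1.167.225  path d0:H4→d1:-→d2:-→d3:-→d4:-→d5:-→d6:H3→d7:-→d8:H2→d9:-→d10:-  best=H2
  ? 215.8.200.1  path d0:H4→d1:-→d2:-→d3:-→d4:-→d5:-→d6:-→d7:-→d8:-→d9:-→d10:-→d11:-→d12:-→d13:-→d14:-→d15:-→d16:H6→d17:-→d18:-→d19:-→d20:-→d21:-→d22:-→d23:-→d24:H5  best=H5
  add 9.16.222.112/28 -> H4 at depth 28
  - 22.0.0.0/8 clear@8
  add 215.8.0.0/16 -> H7 at depth 16
  ? 215.8.200.3  path d0:H4→d1:-→d2:-→d3:-→d4:-→d5:-→d6:-→d7:-→d8:-→d9:-→d10:-→d11:-→d12:-→d13:-→d14:-→d15:-→d16:H7→d17:-→d18:-→d19:-→d20:-→d21:-→d22:-→d23:-→d24:H5  best=H5
  add 208.0.0.0/4 -> H1 at depth 4
  add 208.0.0.0/4 -> H1 at depth 4
  ? 215.8.200.169  path d0:H4→d1:-→d2:-→d3:-→d4:H1→d5:-→d6:-→d7:-→d8:-→d9:-→d10:-→d11:-→d12:-→d13:-→d14:-→d15:-→d16:H7→d17:-→d18:-→d19:-→d20:-→d21:-→d22:-→d23:-→d24:H5  best=H5
  - 0.0.0.0/0 clear@0
  ? 215.8.200.46  path d0:-→d1:-→d2:-→d3:-→d4:H1→d5:-→d6:-→d7:-→d8:-→d9:-→d10:-→d11:-→d12:-→d13:-→d14:-→d15:-→d16:H7→d17:-→d18:-→d19:-→d20:-→d21:-→d22:-→d23:-→d24:H5  best=H5
  ? 22.41.208.23  path d0:-→d1:-→d2:-→d3:-→d4:-→d5:-→d6:H3→d7:-→d8:-→d9:-→d10:-→d11:-→d12:-→d13:-→d14:-→d15:-→d16:-→d17:-→d18:-→d19:-→d20:H4  best=H4
  ? 215.8.163.241  path d0:-→d1:-→d2:-→d3:-→d4:H1→d5:-→d6:-→d7:-→d8:-→d9:-→d10:-→d11:-→d12:-→d13:-→d14:-→d15:-→d16:H7→d17:-  best=H7
  ? 9.16.222.115  path d0:-→d1:-→d2:-→d3:-→d4:-→d5:-→d6:-→d7:-→d8:-→d9:-→d10:-→d11:-→d12:-→d13:-→d14:-→d15:-→d16:-→d17:-→d18:-→d19:-→d20:-→d21:-→d22:-→d23:-→d24:-→d25:-→d26:-→d27:-→d28:H4  best=H4
  - 9.16.222.112/28 clear@28
  add 9.16.222.124/32 -> H0 at depth 32
  - 9.16.222.124/32 clear@32
  ? 215.8.200.7  path d0:-→d1:-→d2:-→d3:-→d4:H1→d5:-→d6:-→d7:-→d8:-→d9:-→d10:-→d11:-→d12:-→d13:-→d14:-→d15:-→d16:H7→d17:-→d18:-→d19:-→d20:-→d21:-→d22:-→d23:-→d24:H5  best=H5

== LOOKUPS ==
["H2","H2","H2","H5","H2","H5","H2","H5","H5","H5","H5","H4","H7","H4","H5"]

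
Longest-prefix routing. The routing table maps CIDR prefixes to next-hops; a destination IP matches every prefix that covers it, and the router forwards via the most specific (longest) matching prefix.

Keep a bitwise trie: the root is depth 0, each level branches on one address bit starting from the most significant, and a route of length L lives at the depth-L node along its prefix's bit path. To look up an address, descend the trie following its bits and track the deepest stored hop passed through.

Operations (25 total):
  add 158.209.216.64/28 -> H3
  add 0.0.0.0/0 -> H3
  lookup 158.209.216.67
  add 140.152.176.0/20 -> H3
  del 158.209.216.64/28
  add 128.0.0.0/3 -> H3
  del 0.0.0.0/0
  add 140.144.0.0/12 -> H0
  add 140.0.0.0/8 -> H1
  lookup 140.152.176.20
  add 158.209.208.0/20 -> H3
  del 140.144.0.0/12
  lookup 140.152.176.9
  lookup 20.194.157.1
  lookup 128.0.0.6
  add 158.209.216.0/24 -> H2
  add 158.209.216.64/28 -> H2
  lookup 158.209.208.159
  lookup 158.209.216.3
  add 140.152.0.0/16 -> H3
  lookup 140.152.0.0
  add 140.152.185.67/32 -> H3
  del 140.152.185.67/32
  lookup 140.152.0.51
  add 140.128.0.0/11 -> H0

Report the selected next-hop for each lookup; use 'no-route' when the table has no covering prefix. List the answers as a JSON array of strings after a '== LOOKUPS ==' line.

Apply in order:
  + 158.209.216.64/28 (H3) depth=28
  + 0.0.0.0/0 (H3) depth=0
  ? 158.209.216.67  path d0:H3→d1:-→d2:-→d3:-→d4:-→d5:-→d6:-→d7:-→d8:-→d9:-→d10:-→d11:-→d12:-→d13:-→d14:-→d15:-→d16:-→d17:-→d18:-→d19:-→d20:-→d21:-→d22:-→d23:-→d24:-→d25:-→d26:-→d27:-→d28:H3  best=H3
  + 140.152.176.0/20 (H3) depth=20
  del 158.209.216.64/28 (clear depth 28)
  + 128.0.0.0/3 (H3) depth=3
  del 0.0.0.0/0 (clear depth 0)
  + 140.144.0.0/12 (H0) depth=12
  + 140.0.0.0/8 (H1) depth=8
  ? 140.152.176.20  path d0:-→d1:-→d2:-→d3:H3→d4:-→d5:-→d6:-→d7:-→d8:H1→d9:-→d10:-→d11:-→d12:H0→d13:-→d14:-→d15:-→d16:-→d17:-→d18:-→d19:-→d20:H3  best=H3
  + 158.209.208.0/20 (H3) depth=20
  del 140.144.0.0/12 (clear depth 12)
  ? 140.152.176.9  path d0:-→d1:-→d2:-→d3:H3→d4:-→d5:-→d6:-→d7:-→d8:H1→d9:-→d10:-→d11:-→d12:-→d13:-→d14:-→d15:-→d16:-→d17:-→d18:-→d19:-→d20:H3  best=H3
  ? 20.194.157.1  path d0:-  best=no-route
  ? 128.0.0.6  path d0:-→d1:-→d2:-→d3:H3→d4:-  best=H3
  + 158.209.216.0/24 (H2) depth=24
  + 158.209.216.64/28 (H2) depth=28
  ? 158.209.208.159  path d0:-→d1:-→d2:-→d3:H3→d4:-→d5:-→d6:-→d7:-→d8:-→d9:-→d10:-→d11:-→d12:-→d13:-→d14:-→d15:-→d16:-→d17:-→d18:-→d19:-→d20:H3  best=H3
  ? 158.209.216.3  path d0:-→d1:-→d2:-→d3:H3→d4:-→d5:-→d6:-→d7:-→d8:-→d9:-→d10:-→d11:-→d12:-→d13:-→d14:-→d15:-→d16:-→d17:-→d18:-→d19:-→d20:H3→d21:-→d22:-→d23:-→d24:H2→d25:-  best=H2
  + 140.152.0.0/16 (H3) depth=16
  ? 140.152.0.0  path d0:-→d1:-→d2:-→d3:H3→d4:-→d5:-→d6:-→d7:-→d8:H1→d9:-→d10:-→d11:-→d12:-→d13:-→d14:-→d15:-→d16:H3  best=H3
  + 140.152.185.67/32 (H3) depth=32
  del 140.152.185.67/32 (clear depth 32)
  ? 140.152.0.51  path d0:-→d1:-→d2:-→d3:H3→d4:-→d5:-→d6:-→d7:-→d8:H1→d9:-→d10:-→d11:-→d12:-→d13:-→d14:-→d15:-→d16:H3  best=H3
  + 140.128.0.0/11 (H0) depth=11

== LOOKUPS ==
["H3","H3","H3","no-route","H3","H3","H2","H3","H3"]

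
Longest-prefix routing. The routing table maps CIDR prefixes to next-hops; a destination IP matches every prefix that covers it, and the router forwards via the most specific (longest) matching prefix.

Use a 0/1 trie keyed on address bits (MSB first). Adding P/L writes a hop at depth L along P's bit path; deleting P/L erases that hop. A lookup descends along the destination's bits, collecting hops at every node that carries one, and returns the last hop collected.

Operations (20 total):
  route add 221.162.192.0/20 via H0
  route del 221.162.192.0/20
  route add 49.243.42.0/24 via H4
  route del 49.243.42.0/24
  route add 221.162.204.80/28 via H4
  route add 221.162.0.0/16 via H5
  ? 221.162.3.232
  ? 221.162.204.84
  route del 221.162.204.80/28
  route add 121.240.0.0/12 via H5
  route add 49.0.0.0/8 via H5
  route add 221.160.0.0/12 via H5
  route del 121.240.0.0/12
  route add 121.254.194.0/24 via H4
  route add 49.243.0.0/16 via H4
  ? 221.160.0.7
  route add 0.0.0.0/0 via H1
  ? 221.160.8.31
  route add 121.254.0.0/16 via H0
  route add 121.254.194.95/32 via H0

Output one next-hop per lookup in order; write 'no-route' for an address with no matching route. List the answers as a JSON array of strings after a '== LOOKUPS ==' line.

Process each operation:
  add 221.162.192.0/20 -> H0 at depth 20
  del 221.162.192.0/20 (clear depth 20)
  add 49.243.42.0/24 -> H4 at depth 24
  del 49.243.42.0/24 (clear depth 24)
  add 221.162.204.80/28 -> H4 at depth 28
  add 221.162.0.0/16 -> H5 at depth 16
  ? 221.162.3.232  path d0:-→d1:-→d2:-→d3:-→d4:-→d5:-→d6:-→d7:-→d8:-→d9:-→d10:-→d11:-→d12:-→d13:-→d14:-→d15:-→d16:H5  best=H5
  ? 221.162.204.84  path d0:-→d1:-→d2:-→d3:-→d4:-→d5:-→d6:-→d7:-→d8:-→d9:-→d10:-→d11:-→d12:-→d13:-→d14:-→d15:-→d16:H5→d17:-→d18:-→d19:-→d20:-→d21:-→d22:-→d23:-→d24:-→d25:-→d26:-→d27:-→d28:H4  best=H4
  del 221.162.204.80/28 (clear depth 28)
  add 121.240.0.0/12 -> H5 at depth 12
  add 49.0.0.0/8 -> H5 at depth 8
  add 221.160.0.0/12 -> H5 at depth 12
  del 121.240.0.0/12 (clear depth 12)
  add 121.254.194.0/24 -> H4 at depth 24
  add 49.243.0.0/16 -> H4 at depth 16
  ? 221.160.0.7  path d0:-→d1:-→d2:-→d3:-→d4:-→d5:-→d6:-→d7:-→d8:-→d9:-→d10:-→d11:-→d12:H5→d13:-→d14:-  best=H5
  add 0.0.0.0/0 -> H1 at depth 0
  ? 221.160.8.31  path d0:H1→d1:-→d2:-→d3:-→d4:-→d5:-→d6:-→d7:-→d8:-→d9:-→d10:-→d11:-→d12:H5→d13:-→d14:-  best=H5
  add 121.254.0.0/16 -> H0 at depth 16
  add 121.254.194.95/32 -> H0 at depth 32

== LOOKUPS ==
["H5","H4","H5","H5"]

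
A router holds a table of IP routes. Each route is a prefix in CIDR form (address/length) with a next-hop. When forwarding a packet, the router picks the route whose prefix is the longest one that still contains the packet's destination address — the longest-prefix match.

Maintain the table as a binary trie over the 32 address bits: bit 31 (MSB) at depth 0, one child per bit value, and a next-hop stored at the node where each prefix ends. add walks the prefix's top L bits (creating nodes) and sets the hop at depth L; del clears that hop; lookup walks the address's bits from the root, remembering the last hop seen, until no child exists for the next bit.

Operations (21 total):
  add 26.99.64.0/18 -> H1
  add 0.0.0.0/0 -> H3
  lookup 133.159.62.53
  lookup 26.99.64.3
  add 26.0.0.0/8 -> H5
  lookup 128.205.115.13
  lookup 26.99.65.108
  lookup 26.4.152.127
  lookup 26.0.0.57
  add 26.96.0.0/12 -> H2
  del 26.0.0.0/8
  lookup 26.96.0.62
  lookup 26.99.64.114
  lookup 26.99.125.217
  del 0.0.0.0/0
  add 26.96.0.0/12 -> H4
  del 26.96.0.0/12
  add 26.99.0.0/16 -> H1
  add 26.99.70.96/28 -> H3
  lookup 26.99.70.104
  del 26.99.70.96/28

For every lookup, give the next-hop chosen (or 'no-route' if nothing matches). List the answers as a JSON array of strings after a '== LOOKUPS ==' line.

Trace:
  + 26.99.64.0/18 (H1) depth=18
  + 0.0.0.0/0 (H3) depth=0
  ? 133.159.62.53  path d0:H3  best=H3
  ? 26.99.64.3  path d0:H3→d1:-→d2:-→d3:-→d4:-→d5:-→d6:-→d7:-→d8:-→d9:-→d10:-→d11:-→d12:-→d13:-→d14:-→d15:-→d16:-→d17:-→d18:H1  best=H1
  + 26.0.0.0/8 (H5) depth=8
  ? 128.205.115.13  path d0:H3  best=H3
  ? 26.99.65.108  path d0:H3→d1:-→d2:-→d3:-→d4:-→d5:-→d6:-→d7:-→d8:H5→d9:-→d10:-→d11:-→d12:-→d13:-→d14:-→d15:-→d16:-→d17:-→d18:H1  best=H1
  ? 26.4.152.127  path d0:H3→d1:-→d2:-→d3:-→d4:-→d5:-→d6:-→d7:-→d8:H5→d9:-  best=H5
  ? 26.0.0.57  path d0:H3→d1:-→d2:-→d3:-→d4:-→d5:-→d6:-→d7:-→d8:H5→d9:-  best=H5
  + 26.96.0.0/12 (H2) depth=12
  del 26.0.0.0/8 (clear depth 8)
  ? 26.96.0.62  path d0:H3→d1:-→d2:-→d3:-→d4:-→d5:-→d6:-→d7:-→d8:-→d9:-→d10:-→d11:-→d12:H2→d13:-→d14:-  best=H2
  ? 26.99.64.114  path d0:H3→d1:-→d2:-→d3:-→d4:-→d5:-→d6:-→d7:-→d8:-→d9:-→d10:-→d11:-→d12:H2→d13:-→d14:-→d15:-→d16:-→d17:-→d18:H1  best=H1
  ? 26.99.125.217  path d0:H3→d1:-→d2:-→d3:-→d4:-→d5:-→d6:-→d7:-→d8:-→d9:-→d10:-→d11:-→d12:H2→d13:-→d14:-→d15:-→d16:-→d17:-→d18:H1  best=H1
  del 0.0.0.0/0 (clear depth 0)
  + 26.96.0.0/12 (H4) depth=12
  del 26.96.0.0/12 (clear depth 12)
  + 26.99.0.0/16 (H1) depth=16
  + 26.99.70.96/28 (H3) depth=28
  ? 26.99.70.104  path d0:-→d1:-→d2:-→d3:-→d4:-→d5:-→d6:-→d7:-→d8:-→d9:-→d10:-→d11:-→d12:-→d13:-→d14:-→d15:-→d16:H1→d17:-→d18:H1→d19:-→d20:-→d21:-→d22:-→d23:-→d24:-→d25:-→d26:-→d27:-→d28:H3  best=H3
  del 26.99.70.96/28 (clear depth 28)

== LOOKUPS ==
["H3","H1","H3","H1","H5","H5","H2","H1","H1","H3"]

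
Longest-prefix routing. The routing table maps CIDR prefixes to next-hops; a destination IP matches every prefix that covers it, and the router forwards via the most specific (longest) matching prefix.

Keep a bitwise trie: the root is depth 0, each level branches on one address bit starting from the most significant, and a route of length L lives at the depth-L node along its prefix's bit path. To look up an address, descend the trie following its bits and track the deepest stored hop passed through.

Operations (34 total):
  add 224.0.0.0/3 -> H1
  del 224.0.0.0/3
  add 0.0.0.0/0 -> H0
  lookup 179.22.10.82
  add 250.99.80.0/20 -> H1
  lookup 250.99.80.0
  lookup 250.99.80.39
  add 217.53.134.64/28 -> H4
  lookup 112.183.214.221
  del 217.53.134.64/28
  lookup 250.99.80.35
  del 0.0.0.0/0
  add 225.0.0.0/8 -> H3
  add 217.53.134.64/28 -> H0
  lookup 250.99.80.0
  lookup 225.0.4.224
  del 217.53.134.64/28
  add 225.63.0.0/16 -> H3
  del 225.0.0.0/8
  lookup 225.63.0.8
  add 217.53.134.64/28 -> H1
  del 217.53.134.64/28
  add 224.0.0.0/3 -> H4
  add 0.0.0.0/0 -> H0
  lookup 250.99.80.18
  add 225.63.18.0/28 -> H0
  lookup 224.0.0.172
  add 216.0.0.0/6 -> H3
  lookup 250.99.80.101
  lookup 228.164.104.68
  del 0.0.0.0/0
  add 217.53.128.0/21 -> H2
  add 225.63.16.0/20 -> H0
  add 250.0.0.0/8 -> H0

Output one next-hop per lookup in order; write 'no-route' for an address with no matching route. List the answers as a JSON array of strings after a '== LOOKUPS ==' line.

Trace:
  add 224.0.0.0/3 -> H1 at depth 3
  - 224.0.0.0/3 clear@3
  add 0.0.0.0/0 -> H0 at depth 0
  ? 179.22.10.82  path d0:H0→d1:-  best=H0
  add 250.99.80.0/20 -> H1 at depth 20
  ? 250.99.80.0  path d0:H0→d1:-→d2:-→d3:-→d4:-→d5:-→d6:-→d7:-→d8:-→d9:-→d10:-→d11:-→d12:-→d13:-→d14:-→d15:-→d16:-→d17:-→d18:-→d19:-→d20:H1  best=H1
  ? 250.99.80.39  path d0:H0→d1:-→d2:-→d3:-→d4:-→d5:-→d6:-→d7:-→d8:-→d9:-→d10:-→d11:-→d12:-→d13:-→d14:-→d15:-→d16:-→d17:-→d18:-→d19:-→d20:H1  best=H1
  add 217.53.134.64/28 -> H4 at depth 28
  ? 112.183.214.221  path d0:H0  best=H0
  - 217.53.134.64/28 clear@28
  ? 250.99.80.35  path d0:H0→d1:-→d2:-→d3:-→d4:-→d5:-→d6:-→d7:-→d8:-→d9:-→d10:-→d11:-→d12:-→d13:-→d14:-→d15:-→d16:-→d17:-→d18:-→d19:-→d20:H1  best=H1
  - 0.0.0.0/0 clear@0
  add 225.0.0.0/8 -> H3 at depth 8
  add 217.53.134.64/28 -> H0 at depth 28
  ? 250.99.80.0  path d0:-→d1:-→d2:-→d3:-→d4:-→d5:-→d6:-→d7:-→d8:-→d9:-→d10:-→d11:-→d12:-→d13:-→d14:-→d15:-→d16:-→d17:-→d18:-→d19:-→d20:H1  best=H1
  ? 225.0.4.224  path d0:-→d1:-→d2:-→d3:-→d4:-→d5:-→d6:-→d7:-→d8:H3  best=H3
  - 217.53.134.64/28 clear@28
  add 225.63.0.0/16 -> H3 at depth 16
  - 225.0.0.0/8 clear@8
  ? 225.63.0.8  path d0:-→d1:-→d2:-→d3:-→d4:-→d5:-→d6:-→d7:-→d8:-→d9:-→d10:-→d11:-→d12:-→d13:-→d14:-→d15:-→d16:H3  best=H3
  add 217.53.134.64/28 -> H1 at depth 28
  - 217.53.134.64/28 clear@28
  add 224.0.0.0/3 -> H4 at depth 3
  add 0.0.0.0/0 -> H0 at depth 0
  ? 250.99.80.18  path d0:H0→d1:-→d2:-→d3:H4→d4:-→d5:-→d6:-→d7:-→d8:-→d9:-→d10:-→d11:-→d12:-→d13:-→d14:-→d15:-→d16:-→d17:-→d18:-→d19:-→d20:H1  best=H1
  add 225.63.18.0/28 -> H0 at depth 28
  ? 224.0.0.172  path d0:H0→d1:-→d2:-→d3:H4→d4:-→d5:-→d6:-→d7:-  best=H4
  add 216.0.0.0/6 -> H3 at depth 6
  ? 250.99.80.101  path d0:H0→d1:-→d2:-→d3:H4→d4:-→d5:-→d6:-→d7:-→d8:-→d9:-→d10:-→d11:-→d12:-→d13:-→d14:-→d15:-→d16:-→d17:-→d18:-→d19:-→d20:H1  best=H1
  ? 228.164.104.68  path d0:H0→d1:-→d2:-→d3:H4→d4:-→d5:-  best=H4
  - 0.0.0.0/0 clear@0
  add 217.53.128.0/21 -> H2 at depth 21
  add 225.63.16.0/20 -> H0 at depth 20
  add 250.0.0.0/8 -> H0 at depth 8

== LOOKUPS ==
["H0","H1","H1","H0","H1","H1","H3","H3","H1","H4","H1","H4"]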